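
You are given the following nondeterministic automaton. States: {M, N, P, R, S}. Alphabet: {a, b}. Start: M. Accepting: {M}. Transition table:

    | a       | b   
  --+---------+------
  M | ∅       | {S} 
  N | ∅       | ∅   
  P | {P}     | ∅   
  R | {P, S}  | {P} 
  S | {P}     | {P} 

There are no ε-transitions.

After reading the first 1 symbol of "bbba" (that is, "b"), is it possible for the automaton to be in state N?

No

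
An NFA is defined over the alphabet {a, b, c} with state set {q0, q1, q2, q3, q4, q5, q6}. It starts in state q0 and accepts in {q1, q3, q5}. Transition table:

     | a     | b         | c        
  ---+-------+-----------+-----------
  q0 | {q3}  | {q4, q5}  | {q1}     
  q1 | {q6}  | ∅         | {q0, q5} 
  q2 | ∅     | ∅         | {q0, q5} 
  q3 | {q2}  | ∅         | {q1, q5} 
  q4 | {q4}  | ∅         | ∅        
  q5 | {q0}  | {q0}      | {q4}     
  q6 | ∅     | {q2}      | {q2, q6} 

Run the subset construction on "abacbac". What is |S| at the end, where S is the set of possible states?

Start in {q0}.
Read 'a': q0→{q3}; now {q3}.
Read 'b': q3→∅; now ∅.
The set is empty and remains empty for the remaining 5 symbols.
That set has 0 states.

0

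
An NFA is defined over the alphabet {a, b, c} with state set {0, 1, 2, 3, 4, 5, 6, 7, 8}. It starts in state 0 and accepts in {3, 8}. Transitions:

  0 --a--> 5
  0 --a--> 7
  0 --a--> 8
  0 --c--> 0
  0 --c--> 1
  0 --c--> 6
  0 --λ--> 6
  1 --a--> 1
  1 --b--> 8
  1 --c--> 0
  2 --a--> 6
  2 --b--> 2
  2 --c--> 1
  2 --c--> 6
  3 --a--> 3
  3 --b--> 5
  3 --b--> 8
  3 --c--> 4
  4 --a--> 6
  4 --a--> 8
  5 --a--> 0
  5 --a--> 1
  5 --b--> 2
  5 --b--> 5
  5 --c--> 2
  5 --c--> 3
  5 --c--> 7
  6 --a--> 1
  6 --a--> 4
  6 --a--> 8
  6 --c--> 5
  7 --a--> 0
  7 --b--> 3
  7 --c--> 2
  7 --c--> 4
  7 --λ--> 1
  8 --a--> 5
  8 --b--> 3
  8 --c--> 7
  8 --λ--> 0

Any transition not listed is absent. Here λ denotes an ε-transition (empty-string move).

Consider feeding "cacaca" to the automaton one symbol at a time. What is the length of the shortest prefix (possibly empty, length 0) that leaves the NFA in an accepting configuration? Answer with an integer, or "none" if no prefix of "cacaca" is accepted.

2

Start: ε-closure({0}) = {0, 6}.
Read 'c': 0→{0, 1, 6}, 6→{5}; now {0, 1, 5, 6}.
Read 'a': 0→{5, 7, 8}, 1→{1}, 5→{0, 1}, 6→{1, 4, 8}; union {0, 1, 4, 5, 7, 8}; ε-closure = {0, 1, 4, 5, 6, 7, 8}.
None of the earlier sets intersect F, but {0, 1, 4, 5, 6, 7, 8} does.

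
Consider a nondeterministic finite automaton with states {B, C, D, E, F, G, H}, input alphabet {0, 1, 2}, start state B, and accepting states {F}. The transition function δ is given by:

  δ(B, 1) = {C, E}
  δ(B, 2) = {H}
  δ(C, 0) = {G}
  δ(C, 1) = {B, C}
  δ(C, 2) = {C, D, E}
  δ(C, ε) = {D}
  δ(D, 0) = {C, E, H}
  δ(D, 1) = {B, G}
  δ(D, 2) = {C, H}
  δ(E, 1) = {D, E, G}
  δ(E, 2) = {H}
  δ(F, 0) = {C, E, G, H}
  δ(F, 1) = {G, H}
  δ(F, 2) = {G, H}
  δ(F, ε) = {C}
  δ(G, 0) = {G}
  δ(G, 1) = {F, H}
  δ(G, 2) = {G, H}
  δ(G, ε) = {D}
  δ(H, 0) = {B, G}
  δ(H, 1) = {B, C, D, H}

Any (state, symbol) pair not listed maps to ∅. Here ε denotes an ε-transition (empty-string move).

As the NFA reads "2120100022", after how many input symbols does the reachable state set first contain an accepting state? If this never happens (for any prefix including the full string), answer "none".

5

Start in {B}.
Read '2': B→{H}; now {H}.
Read '1': H→{B, C, D, H}; now {B, C, D, H}.
Read '2': B→{H}, C→{C, D, E}, D→{C, H}, H→∅; now {C, D, E, H}.
Read '0': C→{G}, D→{C, E, H}, E→∅, H→{B, G}; union {B, C, E, G, H}; ε-closure = {B, C, D, E, G, H}.
Read '1': B→{C, E}, C→{B, C}, D→{B, G}, E→{D, E, G}, G→{F, H}, H→{B, C, D, H}; now {B, C, D, E, F, G, H}.
None of the earlier sets intersect F, but {B, C, D, E, F, G, H} does.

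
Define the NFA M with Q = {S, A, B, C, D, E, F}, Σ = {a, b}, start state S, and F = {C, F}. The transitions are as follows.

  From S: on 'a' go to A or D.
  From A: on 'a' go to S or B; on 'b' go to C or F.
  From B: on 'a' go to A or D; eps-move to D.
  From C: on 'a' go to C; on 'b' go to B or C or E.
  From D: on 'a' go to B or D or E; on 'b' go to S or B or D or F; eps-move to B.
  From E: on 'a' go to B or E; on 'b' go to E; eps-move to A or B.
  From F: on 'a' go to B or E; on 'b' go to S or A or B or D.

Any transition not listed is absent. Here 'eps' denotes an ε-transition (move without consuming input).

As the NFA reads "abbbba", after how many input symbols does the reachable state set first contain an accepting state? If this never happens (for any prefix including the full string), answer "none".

Start in {S}.
Read 'a': S→{A, D}; union {A, D}; ε-closure = {A, B, D}.
Read 'b': A→{C, F}, B→∅, D→{S, B, D, F}; now {S, B, C, D, F}.
None of the earlier sets intersect F, but {S, B, C, D, F} does.

2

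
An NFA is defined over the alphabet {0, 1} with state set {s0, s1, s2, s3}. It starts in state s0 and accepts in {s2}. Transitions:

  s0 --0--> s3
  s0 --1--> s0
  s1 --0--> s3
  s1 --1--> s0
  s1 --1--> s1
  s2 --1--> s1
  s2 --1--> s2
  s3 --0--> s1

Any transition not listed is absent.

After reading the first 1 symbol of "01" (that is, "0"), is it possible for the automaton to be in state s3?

Yes

Start in {s0}.
Read '0': s0→{s3}; now {s3}.
State s3 is in {s3}.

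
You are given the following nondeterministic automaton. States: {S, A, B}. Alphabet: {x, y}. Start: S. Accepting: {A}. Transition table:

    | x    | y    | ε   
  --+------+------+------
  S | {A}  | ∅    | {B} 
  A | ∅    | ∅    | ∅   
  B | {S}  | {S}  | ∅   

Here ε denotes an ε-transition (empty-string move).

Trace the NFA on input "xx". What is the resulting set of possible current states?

Start: ε-closure({S}) = {S, B}.
Read 'x': S→{A}, B→{S}; union {S, A}; ε-closure = {S, A, B}.
Read 'x': S→{A}, A→∅, B→{S}; union {S, A}; ε-closure = {S, A, B}.

{S, A, B}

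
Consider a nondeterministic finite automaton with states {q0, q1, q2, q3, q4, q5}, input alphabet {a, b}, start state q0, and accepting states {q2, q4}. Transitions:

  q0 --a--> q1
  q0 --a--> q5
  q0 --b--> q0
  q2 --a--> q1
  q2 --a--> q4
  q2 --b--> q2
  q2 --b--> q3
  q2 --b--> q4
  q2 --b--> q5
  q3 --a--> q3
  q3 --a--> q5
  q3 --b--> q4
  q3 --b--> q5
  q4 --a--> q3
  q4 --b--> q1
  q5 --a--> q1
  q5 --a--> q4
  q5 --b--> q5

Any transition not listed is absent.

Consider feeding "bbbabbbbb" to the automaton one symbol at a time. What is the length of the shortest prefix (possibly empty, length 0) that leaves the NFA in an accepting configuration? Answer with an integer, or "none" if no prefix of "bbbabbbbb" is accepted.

none

Start in {q0}.
Read 'b': q0→{q0}; now {q0}.
Read 'b': q0→{q0}; now {q0}.
Read 'b': q0→{q0}; now {q0}.
Read 'a': q0→{q1, q5}; now {q1, q5}.
Read 'b': q1→∅, q5→{q5}; now {q5}.
Read 'b': q5→{q5}; now {q5}.
Read 'b': q5→{q5}; now {q5}.
Read 'b': q5→{q5}; now {q5}.
Read 'b': q5→{q5}; now {q5}.
No reachable set along the way intersects F.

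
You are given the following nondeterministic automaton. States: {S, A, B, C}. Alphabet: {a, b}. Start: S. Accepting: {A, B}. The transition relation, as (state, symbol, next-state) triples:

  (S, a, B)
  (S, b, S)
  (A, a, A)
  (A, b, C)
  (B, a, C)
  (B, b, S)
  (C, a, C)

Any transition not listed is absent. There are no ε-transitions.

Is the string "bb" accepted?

No

Start in {S}.
Read 'b': S→{S}; now {S}.
Read 'b': S→{S}; now {S}.
The final set {S} contains no accepting state.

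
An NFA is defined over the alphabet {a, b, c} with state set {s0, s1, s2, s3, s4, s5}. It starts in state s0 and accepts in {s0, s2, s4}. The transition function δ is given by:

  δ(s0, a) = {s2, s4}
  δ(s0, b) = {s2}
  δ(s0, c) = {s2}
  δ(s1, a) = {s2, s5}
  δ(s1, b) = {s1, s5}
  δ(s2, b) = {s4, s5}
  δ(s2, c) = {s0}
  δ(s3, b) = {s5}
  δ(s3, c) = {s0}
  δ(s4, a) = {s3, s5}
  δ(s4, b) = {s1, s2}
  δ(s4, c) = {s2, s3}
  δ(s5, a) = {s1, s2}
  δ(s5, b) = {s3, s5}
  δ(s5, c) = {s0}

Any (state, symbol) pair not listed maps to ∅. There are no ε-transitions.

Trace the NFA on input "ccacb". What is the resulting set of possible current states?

Start in {s0}.
Read 'c': s0→{s2}; now {s2}.
Read 'c': s2→{s0}; now {s0}.
Read 'a': s0→{s2, s4}; now {s2, s4}.
Read 'c': s2→{s0}, s4→{s2, s3}; now {s0, s2, s3}.
Read 'b': s0→{s2}, s2→{s4, s5}, s3→{s5}; now {s2, s4, s5}.

{s2, s4, s5}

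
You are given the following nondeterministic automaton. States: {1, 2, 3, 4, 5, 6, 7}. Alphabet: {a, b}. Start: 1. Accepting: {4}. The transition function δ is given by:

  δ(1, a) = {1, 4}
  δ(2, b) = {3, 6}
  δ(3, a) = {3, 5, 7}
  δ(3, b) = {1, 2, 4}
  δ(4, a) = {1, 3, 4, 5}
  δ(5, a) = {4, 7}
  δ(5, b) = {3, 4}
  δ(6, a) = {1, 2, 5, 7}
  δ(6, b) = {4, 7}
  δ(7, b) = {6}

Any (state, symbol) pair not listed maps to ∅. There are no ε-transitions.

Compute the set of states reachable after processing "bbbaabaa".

Start in {1}.
Read 'b': 1→∅; now ∅.
The set is empty and remains empty for the remaining 7 symbols.

∅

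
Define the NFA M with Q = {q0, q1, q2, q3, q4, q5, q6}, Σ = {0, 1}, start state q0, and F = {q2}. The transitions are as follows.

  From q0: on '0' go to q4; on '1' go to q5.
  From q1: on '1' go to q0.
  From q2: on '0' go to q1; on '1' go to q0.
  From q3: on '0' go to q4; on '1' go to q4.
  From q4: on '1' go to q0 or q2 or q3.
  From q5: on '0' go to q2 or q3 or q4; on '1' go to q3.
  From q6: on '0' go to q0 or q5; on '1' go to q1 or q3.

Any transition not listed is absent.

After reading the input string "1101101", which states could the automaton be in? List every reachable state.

{q0, q2, q3, q4}

Start in {q0}.
Read '1': {q0} → {q5}.
Read '1': {q5} → {q3}.
Read '0': {q3} → {q4}.
Read '1': {q4} → {q0, q2, q3}.
Read '1': {q0, q2, q3} → {q0, q4, q5}.
Read '0': {q0, q4, q5} → {q2, q3, q4}.
Read '1': {q2, q3, q4} → {q0, q2, q3, q4}.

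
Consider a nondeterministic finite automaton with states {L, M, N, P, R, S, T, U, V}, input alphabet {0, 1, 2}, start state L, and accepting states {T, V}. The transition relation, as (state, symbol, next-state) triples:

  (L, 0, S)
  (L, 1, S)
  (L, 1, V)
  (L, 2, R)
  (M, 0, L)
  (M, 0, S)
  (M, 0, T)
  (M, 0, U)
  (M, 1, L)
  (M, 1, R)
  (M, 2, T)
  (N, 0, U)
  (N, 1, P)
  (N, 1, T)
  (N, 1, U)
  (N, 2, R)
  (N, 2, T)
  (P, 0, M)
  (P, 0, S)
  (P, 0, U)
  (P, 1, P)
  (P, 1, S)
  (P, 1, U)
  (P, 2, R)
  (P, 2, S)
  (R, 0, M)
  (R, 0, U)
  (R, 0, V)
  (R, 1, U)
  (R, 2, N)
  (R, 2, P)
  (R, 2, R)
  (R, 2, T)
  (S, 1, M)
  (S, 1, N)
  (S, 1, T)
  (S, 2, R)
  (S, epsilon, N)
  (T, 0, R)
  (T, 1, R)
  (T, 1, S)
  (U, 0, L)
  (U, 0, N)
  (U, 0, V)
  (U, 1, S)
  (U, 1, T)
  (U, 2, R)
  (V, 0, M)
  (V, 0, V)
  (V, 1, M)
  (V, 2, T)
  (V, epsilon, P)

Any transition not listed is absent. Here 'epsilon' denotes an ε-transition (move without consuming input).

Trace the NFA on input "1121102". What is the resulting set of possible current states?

{N, P, R, S, T}

Start in {L}.
Read '1': L→{S, V}; union {S, V}; ε-closure = {N, P, S, V}.
Read '1': N→{P, T, U}, P→{P, S, U}, S→{M, N, T}, V→{M}; now {M, N, P, S, T, U}.
Read '2': M→{T}, N→{R, T}, P→{R, S}, S→{R}, T→∅, U→{R}; union {R, S, T}; ε-closure = {N, R, S, T}.
Read '1': N→{P, T, U}, R→{U}, S→{M, N, T}, T→{R, S}; now {M, N, P, R, S, T, U}.
Read '1': M→{L, R}, N→{P, T, U}, P→{P, S, U}, R→{U}, S→{M, N, T}, T→{R, S}, U→{S, T}; now {L, M, N, P, R, S, T, U}.
Read '0': L→{S}, M→{L, S, T, U}, N→{U}, P→{M, S, U}, R→{M, U, V}, S→∅, T→{R}, U→{L, N, V}; union {L, M, N, R, S, T, U, V}; ε-closure = {L, M, N, P, R, S, T, U, V}.
Read '2': L→{R}, M→{T}, N→{R, T}, P→{R, S}, R→{N, P, R, T}, S→{R}, T→∅, U→{R}, V→{T}; now {N, P, R, S, T}.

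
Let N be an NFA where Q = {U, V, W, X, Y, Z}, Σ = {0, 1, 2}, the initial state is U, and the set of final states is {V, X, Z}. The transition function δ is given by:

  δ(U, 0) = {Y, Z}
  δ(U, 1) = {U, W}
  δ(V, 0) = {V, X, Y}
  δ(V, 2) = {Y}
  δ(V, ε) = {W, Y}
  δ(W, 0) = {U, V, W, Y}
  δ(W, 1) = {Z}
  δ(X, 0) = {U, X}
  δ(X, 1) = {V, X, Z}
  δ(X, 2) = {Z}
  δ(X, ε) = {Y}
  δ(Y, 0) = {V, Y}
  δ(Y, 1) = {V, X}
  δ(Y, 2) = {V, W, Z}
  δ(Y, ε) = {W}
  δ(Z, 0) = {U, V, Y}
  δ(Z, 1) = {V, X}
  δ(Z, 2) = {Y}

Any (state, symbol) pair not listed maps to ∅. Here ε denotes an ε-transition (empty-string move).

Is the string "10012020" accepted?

Yes

Start in {U}.
Read '1': U→{U, W}; now {U, W}.
Read '0': U→{Y, Z}, W→{U, V, W, Y}; now {U, V, W, Y, Z}.
Read '0': U→{Y, Z}, V→{V, X, Y}, W→{U, V, W, Y}, Y→{V, Y}, Z→{U, V, Y}; now {U, V, W, X, Y, Z}.
Read '1': U→{U, W}, V→∅, W→{Z}, X→{V, X, Z}, Y→{V, X}, Z→{V, X}; union {U, V, W, X, Z}; ε-closure = {U, V, W, X, Y, Z}.
Read '2': U→∅, V→{Y}, W→∅, X→{Z}, Y→{V, W, Z}, Z→{Y}; now {V, W, Y, Z}.
Read '0': V→{V, X, Y}, W→{U, V, W, Y}, Y→{V, Y}, Z→{U, V, Y}; now {U, V, W, X, Y}.
Read '2': U→∅, V→{Y}, W→∅, X→{Z}, Y→{V, W, Z}; now {V, W, Y, Z}.
Read '0': V→{V, X, Y}, W→{U, V, W, Y}, Y→{V, Y}, Z→{U, V, Y}; now {U, V, W, X, Y}.
The final set {U, V, W, X, Y} contains the accepting states V, X.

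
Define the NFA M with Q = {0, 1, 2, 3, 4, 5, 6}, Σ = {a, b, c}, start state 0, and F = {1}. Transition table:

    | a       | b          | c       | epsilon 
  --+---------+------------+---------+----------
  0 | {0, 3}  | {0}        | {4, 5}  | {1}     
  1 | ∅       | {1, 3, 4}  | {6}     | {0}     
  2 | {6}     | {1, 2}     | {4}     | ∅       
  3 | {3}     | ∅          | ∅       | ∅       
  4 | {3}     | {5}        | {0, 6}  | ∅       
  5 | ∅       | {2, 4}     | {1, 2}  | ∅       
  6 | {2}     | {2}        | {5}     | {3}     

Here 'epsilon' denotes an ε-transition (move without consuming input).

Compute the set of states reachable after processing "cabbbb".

{0, 1, 2, 3, 4, 5}

Start: ε-closure({0}) = {0, 1}.
Read 'c': {0, 1} → {3, 4, 5, 6}.
Read 'a': {3, 4, 5, 6} → {2, 3}.
Read 'b': {2, 3} → {0, 1, 2}.
Read 'b': {0, 1, 2} → {0, 1, 2, 3, 4}.
Read 'b': {0, 1, 2, 3, 4} → {0, 1, 2, 3, 4, 5}.
Read 'b': {0, 1, 2, 3, 4, 5} → {0, 1, 2, 3, 4, 5}.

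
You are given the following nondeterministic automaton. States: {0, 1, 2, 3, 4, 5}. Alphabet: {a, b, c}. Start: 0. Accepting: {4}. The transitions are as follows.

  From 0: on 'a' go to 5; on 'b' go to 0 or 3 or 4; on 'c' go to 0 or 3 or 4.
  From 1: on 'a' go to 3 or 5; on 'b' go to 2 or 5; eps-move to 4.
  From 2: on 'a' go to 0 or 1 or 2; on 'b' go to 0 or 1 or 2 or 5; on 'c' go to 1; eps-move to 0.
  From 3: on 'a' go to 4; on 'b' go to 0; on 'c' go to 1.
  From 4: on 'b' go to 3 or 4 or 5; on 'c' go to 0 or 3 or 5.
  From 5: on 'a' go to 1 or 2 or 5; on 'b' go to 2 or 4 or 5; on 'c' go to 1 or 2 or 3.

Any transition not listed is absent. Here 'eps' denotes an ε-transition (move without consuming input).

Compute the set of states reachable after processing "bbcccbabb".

{0, 1, 2, 3, 4, 5}

Start in {0}.
Read 'b': 0→{0, 3, 4}; now {0, 3, 4}.
Read 'b': 0→{0, 3, 4}, 3→{0}, 4→{3, 4, 5}; now {0, 3, 4, 5}.
Read 'c': 0→{0, 3, 4}, 3→{1}, 4→{0, 3, 5}, 5→{1, 2, 3}; now {0, 1, 2, 3, 4, 5}.
Read 'c': 0→{0, 3, 4}, 1→∅, 2→{1}, 3→{1}, 4→{0, 3, 5}, 5→{1, 2, 3}; now {0, 1, 2, 3, 4, 5}.
Read 'c': 0→{0, 3, 4}, 1→∅, 2→{1}, 3→{1}, 4→{0, 3, 5}, 5→{1, 2, 3}; now {0, 1, 2, 3, 4, 5}.
Read 'b': 0→{0, 3, 4}, 1→{2, 5}, 2→{0, 1, 2, 5}, 3→{0}, 4→{3, 4, 5}, 5→{2, 4, 5}; now {0, 1, 2, 3, 4, 5}.
Read 'a': 0→{5}, 1→{3, 5}, 2→{0, 1, 2}, 3→{4}, 4→∅, 5→{1, 2, 5}; now {0, 1, 2, 3, 4, 5}.
Read 'b': 0→{0, 3, 4}, 1→{2, 5}, 2→{0, 1, 2, 5}, 3→{0}, 4→{3, 4, 5}, 5→{2, 4, 5}; now {0, 1, 2, 3, 4, 5}.
Read 'b': 0→{0, 3, 4}, 1→{2, 5}, 2→{0, 1, 2, 5}, 3→{0}, 4→{3, 4, 5}, 5→{2, 4, 5}; now {0, 1, 2, 3, 4, 5}.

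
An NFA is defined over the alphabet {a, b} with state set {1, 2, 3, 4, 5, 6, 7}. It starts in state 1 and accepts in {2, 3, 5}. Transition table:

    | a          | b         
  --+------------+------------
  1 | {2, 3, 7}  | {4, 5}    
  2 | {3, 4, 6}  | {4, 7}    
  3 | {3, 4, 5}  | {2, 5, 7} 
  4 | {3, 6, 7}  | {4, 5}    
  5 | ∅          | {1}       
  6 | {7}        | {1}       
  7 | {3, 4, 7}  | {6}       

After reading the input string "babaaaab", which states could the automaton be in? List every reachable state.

{1, 2, 4, 5, 6, 7}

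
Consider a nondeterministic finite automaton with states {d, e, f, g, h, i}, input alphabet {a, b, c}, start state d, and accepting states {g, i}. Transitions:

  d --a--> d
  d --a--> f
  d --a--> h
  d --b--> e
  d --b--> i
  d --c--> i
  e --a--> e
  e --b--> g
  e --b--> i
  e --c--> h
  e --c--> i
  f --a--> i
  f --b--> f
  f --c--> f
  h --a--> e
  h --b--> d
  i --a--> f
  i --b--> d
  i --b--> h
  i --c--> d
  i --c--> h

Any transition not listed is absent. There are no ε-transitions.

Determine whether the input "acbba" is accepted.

Yes

Start in {d}.
Read 'a': {d} → {d, f, h}.
Read 'c': {d, f, h} → {f, i}.
Read 'b': {f, i} → {d, f, h}.
Read 'b': {d, f, h} → {d, e, f, i}.
Read 'a': {d, e, f, i} → {d, e, f, h, i}.
The final set {d, e, f, h, i} contains the accepting state i.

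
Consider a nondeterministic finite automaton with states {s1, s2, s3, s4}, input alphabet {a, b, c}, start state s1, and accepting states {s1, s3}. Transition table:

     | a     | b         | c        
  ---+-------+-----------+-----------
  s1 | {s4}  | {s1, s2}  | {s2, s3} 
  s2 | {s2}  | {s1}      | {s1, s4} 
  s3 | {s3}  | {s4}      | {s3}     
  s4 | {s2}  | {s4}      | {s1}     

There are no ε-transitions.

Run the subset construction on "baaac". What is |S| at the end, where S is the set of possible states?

Start in {s1}.
Read 'b': s1→{s1, s2}; now {s1, s2}.
Read 'a': s1→{s4}, s2→{s2}; now {s2, s4}.
Read 'a': s2→{s2}, s4→{s2}; now {s2}.
Read 'a': s2→{s2}; now {s2}.
Read 'c': s2→{s1, s4}; now {s1, s4}.
That set has 2 states.

2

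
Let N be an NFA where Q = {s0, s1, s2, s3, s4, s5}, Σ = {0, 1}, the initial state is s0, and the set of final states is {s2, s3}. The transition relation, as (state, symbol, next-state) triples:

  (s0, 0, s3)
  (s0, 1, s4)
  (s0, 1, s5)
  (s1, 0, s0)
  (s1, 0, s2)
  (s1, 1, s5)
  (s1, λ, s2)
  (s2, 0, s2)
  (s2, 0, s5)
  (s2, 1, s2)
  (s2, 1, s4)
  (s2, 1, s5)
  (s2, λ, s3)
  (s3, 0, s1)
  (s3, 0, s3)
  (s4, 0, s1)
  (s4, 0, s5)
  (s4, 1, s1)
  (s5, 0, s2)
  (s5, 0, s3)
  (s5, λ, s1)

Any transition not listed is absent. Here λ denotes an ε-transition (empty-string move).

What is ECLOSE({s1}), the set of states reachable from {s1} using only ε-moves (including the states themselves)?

{s1, s2, s3}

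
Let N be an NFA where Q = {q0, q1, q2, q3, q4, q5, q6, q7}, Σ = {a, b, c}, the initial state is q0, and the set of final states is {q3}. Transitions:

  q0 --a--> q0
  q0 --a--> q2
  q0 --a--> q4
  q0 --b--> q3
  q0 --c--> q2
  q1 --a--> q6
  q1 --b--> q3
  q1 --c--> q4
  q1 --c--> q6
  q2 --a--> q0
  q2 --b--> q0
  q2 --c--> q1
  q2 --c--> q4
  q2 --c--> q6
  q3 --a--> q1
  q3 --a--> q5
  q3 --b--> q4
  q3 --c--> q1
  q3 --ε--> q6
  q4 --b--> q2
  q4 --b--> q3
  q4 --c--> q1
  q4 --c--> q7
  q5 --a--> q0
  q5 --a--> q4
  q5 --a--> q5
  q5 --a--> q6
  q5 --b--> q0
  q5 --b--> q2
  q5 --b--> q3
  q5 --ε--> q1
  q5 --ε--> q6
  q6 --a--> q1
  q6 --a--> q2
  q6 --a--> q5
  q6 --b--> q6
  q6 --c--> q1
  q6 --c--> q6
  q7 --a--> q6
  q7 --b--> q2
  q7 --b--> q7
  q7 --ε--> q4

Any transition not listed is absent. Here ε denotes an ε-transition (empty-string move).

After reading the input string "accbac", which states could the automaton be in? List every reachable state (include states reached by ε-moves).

Start in {q0}.
Read 'a': q0→{q0, q2, q4}; now {q0, q2, q4}.
Read 'c': q0→{q2}, q2→{q1, q4, q6}, q4→{q1, q7}; now {q1, q2, q4, q6, q7}.
Read 'c': q1→{q4, q6}, q2→{q1, q4, q6}, q4→{q1, q7}, q6→{q1, q6}, q7→∅; now {q1, q4, q6, q7}.
Read 'b': q1→{q3}, q4→{q2, q3}, q6→{q6}, q7→{q2, q7}; union {q2, q3, q6, q7}; ε-closure = {q2, q3, q4, q6, q7}.
Read 'a': q2→{q0}, q3→{q1, q5}, q4→∅, q6→{q1, q2, q5}, q7→{q6}; now {q0, q1, q2, q5, q6}.
Read 'c': q0→{q2}, q1→{q4, q6}, q2→{q1, q4, q6}, q5→∅, q6→{q1, q6}; now {q1, q2, q4, q6}.

{q1, q2, q4, q6}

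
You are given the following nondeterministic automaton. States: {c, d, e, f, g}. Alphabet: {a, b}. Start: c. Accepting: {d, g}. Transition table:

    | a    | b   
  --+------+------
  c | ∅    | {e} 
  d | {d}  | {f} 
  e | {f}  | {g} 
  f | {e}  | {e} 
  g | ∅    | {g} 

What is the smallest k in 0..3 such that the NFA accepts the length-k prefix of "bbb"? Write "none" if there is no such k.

2

Start in {c}.
Read 'b': c→{e}; now {e}.
Read 'b': e→{g}; now {g}.
None of the earlier sets intersect F, but {g} does.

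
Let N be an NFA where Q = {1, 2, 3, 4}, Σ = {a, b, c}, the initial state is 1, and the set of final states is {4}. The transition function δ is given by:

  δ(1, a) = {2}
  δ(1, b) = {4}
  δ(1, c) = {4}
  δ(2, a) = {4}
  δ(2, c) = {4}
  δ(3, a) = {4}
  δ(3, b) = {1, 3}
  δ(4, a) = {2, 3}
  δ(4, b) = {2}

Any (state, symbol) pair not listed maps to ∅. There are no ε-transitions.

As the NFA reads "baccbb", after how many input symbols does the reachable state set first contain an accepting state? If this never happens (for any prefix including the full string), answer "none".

1

Start in {1}.
Read 'b': {1} → {4}.
None of the earlier sets intersect F, but {4} does.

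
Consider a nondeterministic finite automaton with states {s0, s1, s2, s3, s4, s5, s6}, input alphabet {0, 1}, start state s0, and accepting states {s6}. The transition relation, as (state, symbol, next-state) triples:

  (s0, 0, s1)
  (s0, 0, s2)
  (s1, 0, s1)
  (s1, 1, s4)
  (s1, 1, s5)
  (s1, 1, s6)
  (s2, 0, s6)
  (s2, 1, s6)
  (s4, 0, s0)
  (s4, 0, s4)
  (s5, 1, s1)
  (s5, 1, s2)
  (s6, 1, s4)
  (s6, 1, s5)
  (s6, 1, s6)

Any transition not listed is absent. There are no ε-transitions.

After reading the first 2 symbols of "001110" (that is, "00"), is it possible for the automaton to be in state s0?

No

Start in {s0}.
Read '0': {s0} → {s1, s2}.
Read '0': {s1, s2} → {s1, s6}.
State s0 is not in {s1, s6}.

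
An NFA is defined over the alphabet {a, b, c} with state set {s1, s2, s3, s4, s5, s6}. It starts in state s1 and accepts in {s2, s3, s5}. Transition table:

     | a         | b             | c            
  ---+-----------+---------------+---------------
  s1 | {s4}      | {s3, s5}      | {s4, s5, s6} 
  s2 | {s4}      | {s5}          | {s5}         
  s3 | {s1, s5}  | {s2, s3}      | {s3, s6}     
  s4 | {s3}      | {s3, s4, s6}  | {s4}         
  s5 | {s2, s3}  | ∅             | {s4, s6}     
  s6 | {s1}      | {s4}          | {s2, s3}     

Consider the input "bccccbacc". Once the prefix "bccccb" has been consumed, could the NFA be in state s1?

Start in {s1}.
Read 'b': {s1} → {s3, s5}.
Read 'c': {s3, s5} → {s3, s4, s6}.
Read 'c': {s3, s4, s6} → {s2, s3, s4, s6}.
Read 'c': {s2, s3, s4, s6} → {s2, s3, s4, s5, s6}.
Read 'c': {s2, s3, s4, s5, s6} → {s2, s3, s4, s5, s6}.
Read 'b': {s2, s3, s4, s5, s6} → {s2, s3, s4, s5, s6}.
State s1 is not in {s2, s3, s4, s5, s6}.

No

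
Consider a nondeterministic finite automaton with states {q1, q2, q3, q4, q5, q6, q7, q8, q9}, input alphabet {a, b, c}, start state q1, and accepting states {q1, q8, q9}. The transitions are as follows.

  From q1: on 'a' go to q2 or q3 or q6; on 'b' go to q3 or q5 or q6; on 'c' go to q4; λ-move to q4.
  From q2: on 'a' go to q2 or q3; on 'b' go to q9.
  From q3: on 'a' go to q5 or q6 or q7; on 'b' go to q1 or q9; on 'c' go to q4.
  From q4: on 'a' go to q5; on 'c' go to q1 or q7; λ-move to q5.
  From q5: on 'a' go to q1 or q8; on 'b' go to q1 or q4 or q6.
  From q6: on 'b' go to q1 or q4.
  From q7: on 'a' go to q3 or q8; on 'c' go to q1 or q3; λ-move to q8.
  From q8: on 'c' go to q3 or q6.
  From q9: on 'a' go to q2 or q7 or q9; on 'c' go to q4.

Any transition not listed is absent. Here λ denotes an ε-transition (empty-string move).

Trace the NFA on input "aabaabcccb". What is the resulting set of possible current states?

{q1, q3, q4, q5, q6, q9}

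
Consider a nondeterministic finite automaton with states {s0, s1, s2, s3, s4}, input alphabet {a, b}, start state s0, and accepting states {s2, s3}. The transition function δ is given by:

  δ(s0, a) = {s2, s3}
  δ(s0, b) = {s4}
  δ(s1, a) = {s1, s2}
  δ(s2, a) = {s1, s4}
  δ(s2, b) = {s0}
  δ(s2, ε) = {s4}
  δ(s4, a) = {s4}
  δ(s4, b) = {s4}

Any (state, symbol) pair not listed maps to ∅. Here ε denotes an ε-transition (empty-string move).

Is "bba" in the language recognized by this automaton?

No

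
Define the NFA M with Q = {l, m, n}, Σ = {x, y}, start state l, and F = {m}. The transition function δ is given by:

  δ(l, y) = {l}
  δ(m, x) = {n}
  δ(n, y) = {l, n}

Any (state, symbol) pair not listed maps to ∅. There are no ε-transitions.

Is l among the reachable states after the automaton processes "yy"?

Yes

Start in {l}.
Read 'y': {l} → {l}.
Read 'y': {l} → {l}.
State l is in {l}.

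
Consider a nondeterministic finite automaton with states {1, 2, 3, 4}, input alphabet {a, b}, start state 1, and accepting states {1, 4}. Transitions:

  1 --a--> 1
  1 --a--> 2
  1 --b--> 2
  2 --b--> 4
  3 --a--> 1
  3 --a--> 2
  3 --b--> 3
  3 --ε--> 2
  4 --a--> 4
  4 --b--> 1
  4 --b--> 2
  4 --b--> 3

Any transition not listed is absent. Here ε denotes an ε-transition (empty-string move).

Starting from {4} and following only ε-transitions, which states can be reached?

{4}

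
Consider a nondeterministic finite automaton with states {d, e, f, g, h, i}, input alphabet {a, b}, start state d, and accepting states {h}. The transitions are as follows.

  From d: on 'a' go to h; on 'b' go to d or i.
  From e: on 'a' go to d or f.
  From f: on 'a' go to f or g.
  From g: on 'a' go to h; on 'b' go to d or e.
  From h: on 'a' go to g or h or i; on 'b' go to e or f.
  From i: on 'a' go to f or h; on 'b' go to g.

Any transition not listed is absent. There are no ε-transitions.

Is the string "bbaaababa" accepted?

Yes

Start in {d}.
Read 'b': {d} → {d, i}.
Read 'b': {d, i} → {d, g, i}.
Read 'a': {d, g, i} → {f, h}.
Read 'a': {f, h} → {f, g, h, i}.
Read 'a': {f, g, h, i} → {f, g, h, i}.
Read 'b': {f, g, h, i} → {d, e, f, g}.
Read 'a': {d, e, f, g} → {d, f, g, h}.
Read 'b': {d, f, g, h} → {d, e, f, i}.
Read 'a': {d, e, f, i} → {d, f, g, h}.
The final set {d, f, g, h} contains the accepting state h.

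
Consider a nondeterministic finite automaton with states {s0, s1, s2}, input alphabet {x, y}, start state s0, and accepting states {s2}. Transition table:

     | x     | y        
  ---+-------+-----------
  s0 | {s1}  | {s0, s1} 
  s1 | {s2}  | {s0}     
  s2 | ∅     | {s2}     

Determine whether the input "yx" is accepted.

Yes

Start in {s0}.
Read 'y': s0→{s0, s1}; now {s0, s1}.
Read 'x': s0→{s1}, s1→{s2}; now {s1, s2}.
The final set {s1, s2} contains the accepting state s2.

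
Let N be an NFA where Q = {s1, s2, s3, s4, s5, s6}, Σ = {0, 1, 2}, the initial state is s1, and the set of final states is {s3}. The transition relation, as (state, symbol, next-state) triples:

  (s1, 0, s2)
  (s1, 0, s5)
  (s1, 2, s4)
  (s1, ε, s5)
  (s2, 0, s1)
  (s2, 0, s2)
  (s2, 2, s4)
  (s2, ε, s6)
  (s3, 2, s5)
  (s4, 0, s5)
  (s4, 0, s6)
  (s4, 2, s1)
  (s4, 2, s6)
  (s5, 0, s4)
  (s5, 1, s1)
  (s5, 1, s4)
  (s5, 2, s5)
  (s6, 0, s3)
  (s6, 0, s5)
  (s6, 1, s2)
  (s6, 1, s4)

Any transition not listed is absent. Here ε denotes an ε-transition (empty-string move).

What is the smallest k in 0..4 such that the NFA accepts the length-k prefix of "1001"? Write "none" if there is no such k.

Start: ε-closure({s1}) = {s1, s5}.
Read '1': s1→∅, s5→{s1, s4}; union {s1, s4}; ε-closure = {s1, s4, s5}.
Read '0': s1→{s2, s5}, s4→{s5, s6}, s5→{s4}; now {s2, s4, s5, s6}.
Read '0': s2→{s1, s2}, s4→{s5, s6}, s5→{s4}, s6→{s3, s5}; now {s1, s2, s3, s4, s5, s6}.
None of the earlier sets intersect F, but {s1, s2, s3, s4, s5, s6} does.

3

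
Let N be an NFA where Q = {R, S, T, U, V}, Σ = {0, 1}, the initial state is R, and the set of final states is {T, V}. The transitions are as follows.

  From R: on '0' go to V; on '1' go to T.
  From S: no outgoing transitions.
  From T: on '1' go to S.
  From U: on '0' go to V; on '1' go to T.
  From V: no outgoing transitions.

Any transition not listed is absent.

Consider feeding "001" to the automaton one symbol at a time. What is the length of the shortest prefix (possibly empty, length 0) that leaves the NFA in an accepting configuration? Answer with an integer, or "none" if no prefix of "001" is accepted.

1

Start in {R}.
Read '0': R→{V}; now {V}.
None of the earlier sets intersect F, but {V} does.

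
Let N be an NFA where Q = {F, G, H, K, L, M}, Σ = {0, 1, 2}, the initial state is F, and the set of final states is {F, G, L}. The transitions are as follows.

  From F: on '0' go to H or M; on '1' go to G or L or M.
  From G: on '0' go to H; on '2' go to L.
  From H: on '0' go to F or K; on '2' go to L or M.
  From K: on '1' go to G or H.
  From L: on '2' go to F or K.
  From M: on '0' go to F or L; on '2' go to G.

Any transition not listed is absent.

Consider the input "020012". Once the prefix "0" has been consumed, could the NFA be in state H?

Start in {F}.
Read '0': F→{H, M}; now {H, M}.
State H is in {H, M}.

Yes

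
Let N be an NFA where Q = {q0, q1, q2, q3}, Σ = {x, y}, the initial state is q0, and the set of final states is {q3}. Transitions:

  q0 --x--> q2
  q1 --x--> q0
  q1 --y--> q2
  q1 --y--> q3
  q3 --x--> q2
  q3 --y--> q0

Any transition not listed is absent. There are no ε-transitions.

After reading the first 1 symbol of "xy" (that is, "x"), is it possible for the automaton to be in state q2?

Start in {q0}.
Read 'x': {q0} → {q2}.
State q2 is in {q2}.

Yes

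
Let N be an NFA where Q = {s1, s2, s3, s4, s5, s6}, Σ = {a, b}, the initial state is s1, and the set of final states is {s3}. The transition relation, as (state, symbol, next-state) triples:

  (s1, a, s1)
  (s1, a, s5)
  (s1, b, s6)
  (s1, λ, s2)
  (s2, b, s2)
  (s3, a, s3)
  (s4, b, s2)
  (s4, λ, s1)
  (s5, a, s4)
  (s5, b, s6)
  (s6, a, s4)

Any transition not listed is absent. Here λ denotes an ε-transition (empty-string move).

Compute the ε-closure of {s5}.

Begin with {s5}.
No ε-moves leave this set, so the closure equals the set itself.

{s5}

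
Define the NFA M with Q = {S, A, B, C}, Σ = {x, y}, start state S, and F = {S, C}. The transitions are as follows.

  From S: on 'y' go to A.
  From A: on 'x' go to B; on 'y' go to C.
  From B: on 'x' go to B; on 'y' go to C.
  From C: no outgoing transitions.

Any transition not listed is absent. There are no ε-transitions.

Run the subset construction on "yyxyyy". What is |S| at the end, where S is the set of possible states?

0

Start in {S}.
Read 'y': S→{A}; now {A}.
Read 'y': A→{C}; now {C}.
Read 'x': C→∅; now ∅.
The set is empty and remains empty for the remaining 3 symbols.
That set has 0 states.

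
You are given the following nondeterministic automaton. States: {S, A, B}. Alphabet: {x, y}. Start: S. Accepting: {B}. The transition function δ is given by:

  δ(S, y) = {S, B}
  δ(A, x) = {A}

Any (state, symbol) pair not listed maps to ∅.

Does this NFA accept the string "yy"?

Start in {S}.
Read 'y': S→{S, B}; now {S, B}.
Read 'y': S→{S, B}, B→∅; now {S, B}.
The final set {S, B} contains the accepting state B.

Yes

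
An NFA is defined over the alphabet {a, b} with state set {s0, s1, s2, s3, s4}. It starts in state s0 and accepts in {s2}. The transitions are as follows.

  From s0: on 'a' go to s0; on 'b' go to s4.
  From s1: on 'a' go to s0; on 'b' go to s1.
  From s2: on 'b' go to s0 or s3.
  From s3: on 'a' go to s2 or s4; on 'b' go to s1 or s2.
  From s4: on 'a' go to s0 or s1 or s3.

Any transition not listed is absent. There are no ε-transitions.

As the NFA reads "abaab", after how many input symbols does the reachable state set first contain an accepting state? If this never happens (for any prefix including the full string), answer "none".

4

Start in {s0}.
Read 'a': s0→{s0}; now {s0}.
Read 'b': s0→{s4}; now {s4}.
Read 'a': s4→{s0, s1, s3}; now {s0, s1, s3}.
Read 'a': s0→{s0}, s1→{s0}, s3→{s2, s4}; now {s0, s2, s4}.
None of the earlier sets intersect F, but {s0, s2, s4} does.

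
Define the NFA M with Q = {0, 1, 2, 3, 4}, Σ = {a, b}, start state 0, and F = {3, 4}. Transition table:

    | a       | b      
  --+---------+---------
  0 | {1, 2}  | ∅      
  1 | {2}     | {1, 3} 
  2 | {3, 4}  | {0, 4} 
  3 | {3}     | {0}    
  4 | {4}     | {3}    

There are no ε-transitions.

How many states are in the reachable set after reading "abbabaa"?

Start in {0}.
Read 'a': {0} → {1, 2}.
Read 'b': {1, 2} → {0, 1, 3, 4}.
Read 'b': {0, 1, 3, 4} → {0, 1, 3}.
Read 'a': {0, 1, 3} → {1, 2, 3}.
Read 'b': {1, 2, 3} → {0, 1, 3, 4}.
Read 'a': {0, 1, 3, 4} → {1, 2, 3, 4}.
Read 'a': {1, 2, 3, 4} → {2, 3, 4}.
That set has 3 states.

3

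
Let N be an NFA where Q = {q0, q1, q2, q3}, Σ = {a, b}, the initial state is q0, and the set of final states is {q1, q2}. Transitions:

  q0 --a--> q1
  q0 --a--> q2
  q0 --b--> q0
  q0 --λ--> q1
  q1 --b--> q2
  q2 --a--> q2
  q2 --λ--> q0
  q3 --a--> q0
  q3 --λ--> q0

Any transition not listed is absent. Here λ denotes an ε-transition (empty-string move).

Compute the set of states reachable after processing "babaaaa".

Start: ε-closure({q0}) = {q0, q1}.
Read 'b': {q0, q1} → {q0, q1, q2}.
Read 'a': {q0, q1, q2} → {q0, q1, q2}.
Read 'b': {q0, q1, q2} → {q0, q1, q2}.
Read 'a': {q0, q1, q2} → {q0, q1, q2}.
Read 'a': {q0, q1, q2} → {q0, q1, q2}.
Read 'a': {q0, q1, q2} → {q0, q1, q2}.
Read 'a': {q0, q1, q2} → {q0, q1, q2}.

{q0, q1, q2}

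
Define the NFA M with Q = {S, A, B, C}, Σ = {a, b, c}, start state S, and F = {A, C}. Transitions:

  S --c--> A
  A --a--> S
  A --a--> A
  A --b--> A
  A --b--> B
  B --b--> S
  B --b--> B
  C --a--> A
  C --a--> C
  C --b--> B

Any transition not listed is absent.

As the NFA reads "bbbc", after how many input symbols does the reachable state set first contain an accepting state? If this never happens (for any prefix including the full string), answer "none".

none

Start in {S}.
Read 'b': S→∅; now ∅.
The set is empty and remains empty for the remaining 3 symbols.
No reachable set along the way intersects F.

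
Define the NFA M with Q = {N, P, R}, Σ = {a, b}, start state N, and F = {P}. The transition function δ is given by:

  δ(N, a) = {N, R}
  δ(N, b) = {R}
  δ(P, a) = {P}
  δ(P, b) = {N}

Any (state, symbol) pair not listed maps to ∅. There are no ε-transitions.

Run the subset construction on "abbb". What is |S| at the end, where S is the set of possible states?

Start in {N}.
Read 'a': N→{N, R}; now {N, R}.
Read 'b': N→{R}, R→∅; now {R}.
Read 'b': R→∅; now ∅.
The set is empty and remains empty for the remaining 1 symbol.
That set has 0 states.

0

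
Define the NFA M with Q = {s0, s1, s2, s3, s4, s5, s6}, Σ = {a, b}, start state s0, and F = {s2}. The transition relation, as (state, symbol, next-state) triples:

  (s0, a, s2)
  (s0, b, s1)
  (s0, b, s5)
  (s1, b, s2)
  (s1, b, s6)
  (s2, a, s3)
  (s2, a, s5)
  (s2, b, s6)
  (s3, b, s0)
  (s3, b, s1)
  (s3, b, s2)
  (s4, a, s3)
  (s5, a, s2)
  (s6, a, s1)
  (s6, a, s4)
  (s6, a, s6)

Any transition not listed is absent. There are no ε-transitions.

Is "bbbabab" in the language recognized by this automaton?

Start in {s0}.
Read 'b': {s0} → {s1, s5}.
Read 'b': {s1, s5} → {s2, s6}.
Read 'b': {s2, s6} → {s6}.
Read 'a': {s6} → {s1, s4, s6}.
Read 'b': {s1, s4, s6} → {s2, s6}.
Read 'a': {s2, s6} → {s1, s3, s4, s5, s6}.
Read 'b': {s1, s3, s4, s5, s6} → {s0, s1, s2, s6}.
The final set {s0, s1, s2, s6} contains the accepting state s2.

Yes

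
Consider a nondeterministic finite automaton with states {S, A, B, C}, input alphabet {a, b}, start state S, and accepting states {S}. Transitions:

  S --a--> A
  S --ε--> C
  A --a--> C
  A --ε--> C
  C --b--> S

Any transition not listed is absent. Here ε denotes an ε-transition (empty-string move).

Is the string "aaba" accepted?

No

Start: ε-closure({S}) = {S, C}.
Read 'a': S→{A}, C→∅; union {A}; ε-closure = {A, C}.
Read 'a': A→{C}, C→∅; now {C}.
Read 'b': C→{S}; union {S}; ε-closure = {S, C}.
Read 'a': S→{A}, C→∅; union {A}; ε-closure = {A, C}.
The final set {A, C} contains no accepting state.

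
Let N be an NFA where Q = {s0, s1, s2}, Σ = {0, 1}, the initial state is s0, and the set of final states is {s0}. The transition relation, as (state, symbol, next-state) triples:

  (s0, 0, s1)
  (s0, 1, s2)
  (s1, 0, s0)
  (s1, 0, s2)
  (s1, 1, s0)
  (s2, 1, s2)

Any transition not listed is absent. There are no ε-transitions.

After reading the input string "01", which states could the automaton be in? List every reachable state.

Start in {s0}.
Read '0': s0→{s1}; now {s1}.
Read '1': s1→{s0}; now {s0}.

{s0}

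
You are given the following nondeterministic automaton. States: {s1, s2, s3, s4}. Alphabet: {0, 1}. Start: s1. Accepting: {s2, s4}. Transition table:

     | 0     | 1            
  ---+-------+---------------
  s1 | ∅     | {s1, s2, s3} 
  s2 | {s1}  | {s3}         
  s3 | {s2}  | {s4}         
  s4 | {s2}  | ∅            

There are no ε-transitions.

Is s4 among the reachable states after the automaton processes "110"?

No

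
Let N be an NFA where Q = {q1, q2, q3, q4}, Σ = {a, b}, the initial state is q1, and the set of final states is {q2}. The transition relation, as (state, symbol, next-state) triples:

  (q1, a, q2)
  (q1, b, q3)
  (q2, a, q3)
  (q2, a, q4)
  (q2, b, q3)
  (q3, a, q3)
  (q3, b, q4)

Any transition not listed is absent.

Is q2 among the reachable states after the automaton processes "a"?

Yes

Start in {q1}.
Read 'a': q1→{q2}; now {q2}.
State q2 is in {q2}.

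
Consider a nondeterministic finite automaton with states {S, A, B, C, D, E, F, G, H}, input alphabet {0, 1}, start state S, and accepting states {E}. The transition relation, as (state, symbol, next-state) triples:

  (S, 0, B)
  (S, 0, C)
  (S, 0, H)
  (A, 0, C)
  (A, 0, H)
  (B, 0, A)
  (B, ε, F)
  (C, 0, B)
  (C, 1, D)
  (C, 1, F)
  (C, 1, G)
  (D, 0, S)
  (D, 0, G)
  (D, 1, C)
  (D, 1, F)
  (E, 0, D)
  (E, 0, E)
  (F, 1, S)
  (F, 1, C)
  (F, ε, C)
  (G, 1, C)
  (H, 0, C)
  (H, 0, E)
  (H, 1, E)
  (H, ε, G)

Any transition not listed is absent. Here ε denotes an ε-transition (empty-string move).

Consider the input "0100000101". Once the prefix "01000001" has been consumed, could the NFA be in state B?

Start in {S}.
Read '0': S→{B, C, H}; union {B, C, H}; ε-closure = {B, C, F, G, H}.
Read '1': B→∅, C→{D, F, G}, F→{S, C}, G→{C}, H→{E}; now {S, C, D, E, F, G}.
Read '0': S→{B, C, H}, C→{B}, D→{S, G}, E→{D, E}, F→∅, G→∅; union {S, B, C, D, E, G, H}; ε-closure = {S, B, C, D, E, F, G, H}.
Read '0': S→{B, C, H}, B→{A}, C→{B}, D→{S, G}, E→{D, E}, F→∅, G→∅, H→{C, E}; union {S, A, B, C, D, E, G, H}; ε-closure = {S, A, B, C, D, E, F, G, H}.
Read '0': S→{B, C, H}, A→{C, H}, B→{A}, C→{B}, D→{S, G}, E→{D, E}, F→∅, G→∅, H→{C, E}; union {S, A, B, C, D, E, G, H}; ε-closure = {S, A, B, C, D, E, F, G, H}.
Read '0': S→{B, C, H}, A→{C, H}, B→{A}, C→{B}, D→{S, G}, E→{D, E}, F→∅, G→∅, H→{C, E}; union {S, A, B, C, D, E, G, H}; ε-closure = {S, A, B, C, D, E, F, G, H}.
Read '0': S→{B, C, H}, A→{C, H}, B→{A}, C→{B}, D→{S, G}, E→{D, E}, F→∅, G→∅, H→{C, E}; union {S, A, B, C, D, E, G, H}; ε-closure = {S, A, B, C, D, E, F, G, H}.
Read '1': S→∅, A→∅, B→∅, C→{D, F, G}, D→{C, F}, E→∅, F→{S, C}, G→{C}, H→{E}; now {S, C, D, E, F, G}.
State B is not in {S, C, D, E, F, G}.

No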